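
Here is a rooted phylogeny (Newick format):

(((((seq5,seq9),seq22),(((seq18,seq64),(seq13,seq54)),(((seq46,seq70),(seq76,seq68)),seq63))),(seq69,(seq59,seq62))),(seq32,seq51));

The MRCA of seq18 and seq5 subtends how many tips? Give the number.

12

The MRCA of seq18 and seq5 is the node subtending (((seq5,seq9),seq22),(((seq18,seq64),(seq13,seq54)),(((seq46,seq70),(seq76,seq68)),seq63))).
That clade contains 12 terminal taxa: seq13, seq18, seq22, seq46, seq5, seq54, seq63, seq64, seq68, seq70, seq76, seq9.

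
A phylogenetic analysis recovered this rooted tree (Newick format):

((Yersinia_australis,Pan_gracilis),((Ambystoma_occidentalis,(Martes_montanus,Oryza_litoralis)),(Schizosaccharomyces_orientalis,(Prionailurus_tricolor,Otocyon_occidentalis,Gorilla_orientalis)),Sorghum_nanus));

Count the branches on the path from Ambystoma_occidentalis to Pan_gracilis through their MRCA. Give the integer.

5

The MRCA of Ambystoma_occidentalis and Pan_gracilis is the root of the tree.
From Ambystoma_occidentalis up to that node: 3 branches. From Pan_gracilis up to the same node: 2 branches. Total: 3 + 2 = 5.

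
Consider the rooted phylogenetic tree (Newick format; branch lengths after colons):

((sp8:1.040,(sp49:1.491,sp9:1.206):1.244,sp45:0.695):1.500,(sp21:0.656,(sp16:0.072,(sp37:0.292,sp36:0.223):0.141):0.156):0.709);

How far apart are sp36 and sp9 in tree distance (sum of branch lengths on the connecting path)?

5.179

The path runs sp36 → … → MRCA → … → sp9; the MRCA is the root of the tree.
Branch lengths along that path: 0.223 + 0.141 + 0.156 + 0.709 + 1.500 + 1.244 + 1.206 = 5.179.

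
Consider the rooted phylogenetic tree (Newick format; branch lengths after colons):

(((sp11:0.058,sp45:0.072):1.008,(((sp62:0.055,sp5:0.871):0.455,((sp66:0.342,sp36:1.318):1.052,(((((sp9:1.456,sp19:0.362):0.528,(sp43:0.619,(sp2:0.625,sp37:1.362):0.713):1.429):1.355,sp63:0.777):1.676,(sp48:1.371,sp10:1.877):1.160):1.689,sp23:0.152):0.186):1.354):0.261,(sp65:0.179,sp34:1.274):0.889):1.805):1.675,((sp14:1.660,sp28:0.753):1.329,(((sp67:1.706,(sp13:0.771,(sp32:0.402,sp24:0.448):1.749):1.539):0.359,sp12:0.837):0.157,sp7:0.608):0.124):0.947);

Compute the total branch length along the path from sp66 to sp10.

6.306

The path runs sp66 → … → MRCA → … → sp10; the MRCA is the node subtending ((sp66,sp36),(((((sp9,sp19),(sp43,(sp2,sp37))),sp63),(sp48,sp10)),sp23)).
Branch lengths along that path: 0.342 + 1.052 + 0.186 + 1.689 + 1.160 + 1.877 = 6.306.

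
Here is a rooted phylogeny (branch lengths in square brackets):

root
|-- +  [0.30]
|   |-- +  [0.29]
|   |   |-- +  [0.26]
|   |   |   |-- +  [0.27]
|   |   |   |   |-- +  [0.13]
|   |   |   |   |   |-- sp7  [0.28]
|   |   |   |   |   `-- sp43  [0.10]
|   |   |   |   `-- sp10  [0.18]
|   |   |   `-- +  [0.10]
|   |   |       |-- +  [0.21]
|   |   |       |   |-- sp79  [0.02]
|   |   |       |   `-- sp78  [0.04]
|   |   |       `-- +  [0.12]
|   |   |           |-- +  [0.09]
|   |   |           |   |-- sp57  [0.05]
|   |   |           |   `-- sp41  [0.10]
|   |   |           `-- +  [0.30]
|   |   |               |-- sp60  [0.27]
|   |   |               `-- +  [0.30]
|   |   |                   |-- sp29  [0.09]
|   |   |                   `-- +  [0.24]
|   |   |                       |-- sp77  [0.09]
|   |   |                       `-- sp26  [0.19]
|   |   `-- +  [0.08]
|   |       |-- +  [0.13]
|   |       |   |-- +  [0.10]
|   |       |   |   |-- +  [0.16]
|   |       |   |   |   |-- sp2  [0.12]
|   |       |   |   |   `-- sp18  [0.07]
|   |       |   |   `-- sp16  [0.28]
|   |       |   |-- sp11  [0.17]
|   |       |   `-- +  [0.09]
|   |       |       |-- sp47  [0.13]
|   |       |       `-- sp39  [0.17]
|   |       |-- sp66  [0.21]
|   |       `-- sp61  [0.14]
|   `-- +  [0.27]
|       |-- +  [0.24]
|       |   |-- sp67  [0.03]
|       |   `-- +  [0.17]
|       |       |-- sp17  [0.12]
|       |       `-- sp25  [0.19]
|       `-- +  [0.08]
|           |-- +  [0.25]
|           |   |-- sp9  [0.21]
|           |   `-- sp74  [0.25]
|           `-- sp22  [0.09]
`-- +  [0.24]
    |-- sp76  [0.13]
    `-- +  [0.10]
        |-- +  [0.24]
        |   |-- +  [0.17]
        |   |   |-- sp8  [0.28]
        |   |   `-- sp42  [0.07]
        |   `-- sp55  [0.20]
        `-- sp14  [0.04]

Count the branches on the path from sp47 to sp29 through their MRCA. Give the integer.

10

The MRCA of sp47 and sp29 is the node subtending ((((sp7,sp43),sp10),((sp79,sp78),((sp57,sp41),(sp60,(sp29,(sp77,sp26)))))),((((sp2,sp18),sp16),sp11,(sp47,sp39)),sp66,sp61)).
From sp47 up to that node: 4 branches. From sp29 up to the same node: 6 branches. Total: 4 + 6 = 10.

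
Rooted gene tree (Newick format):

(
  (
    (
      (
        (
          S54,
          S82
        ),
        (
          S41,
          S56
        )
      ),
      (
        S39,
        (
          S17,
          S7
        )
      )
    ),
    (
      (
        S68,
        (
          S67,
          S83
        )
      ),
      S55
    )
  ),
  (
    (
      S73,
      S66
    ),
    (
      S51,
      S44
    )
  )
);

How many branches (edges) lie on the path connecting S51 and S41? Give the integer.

8

The MRCA of S51 and S41 is the root of the tree.
From S51 up to that node: 3 branches. From S41 up to the same node: 5 branches. Total: 3 + 5 = 8.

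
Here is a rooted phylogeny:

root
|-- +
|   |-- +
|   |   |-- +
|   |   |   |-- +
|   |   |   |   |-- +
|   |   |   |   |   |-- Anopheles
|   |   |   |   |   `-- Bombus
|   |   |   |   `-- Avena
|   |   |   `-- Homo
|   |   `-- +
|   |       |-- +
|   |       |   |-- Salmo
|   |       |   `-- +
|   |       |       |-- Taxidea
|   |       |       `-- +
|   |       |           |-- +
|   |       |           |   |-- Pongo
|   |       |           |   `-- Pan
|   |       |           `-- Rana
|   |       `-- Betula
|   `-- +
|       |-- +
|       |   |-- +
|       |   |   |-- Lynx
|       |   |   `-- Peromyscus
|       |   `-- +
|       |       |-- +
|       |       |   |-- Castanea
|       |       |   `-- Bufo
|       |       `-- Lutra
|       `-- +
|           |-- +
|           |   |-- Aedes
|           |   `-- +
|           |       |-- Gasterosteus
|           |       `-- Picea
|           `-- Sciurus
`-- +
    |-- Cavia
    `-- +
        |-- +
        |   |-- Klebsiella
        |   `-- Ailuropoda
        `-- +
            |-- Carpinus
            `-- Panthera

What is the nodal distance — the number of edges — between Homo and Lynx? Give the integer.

7

The MRCA of Homo and Lynx is the node subtending (((((Anopheles,Bombus),Avena),Homo),((Salmo,(Taxidea,((Pongo,Pan),Rana))),Betula)),(((Lynx,Peromyscus),((Castanea,Bufo),Lutra)),((Aedes,(Gasterosteus,Picea)),Sciurus))).
From Homo up to that node: 3 branches. From Lynx up to the same node: 4 branches. Total: 3 + 4 = 7.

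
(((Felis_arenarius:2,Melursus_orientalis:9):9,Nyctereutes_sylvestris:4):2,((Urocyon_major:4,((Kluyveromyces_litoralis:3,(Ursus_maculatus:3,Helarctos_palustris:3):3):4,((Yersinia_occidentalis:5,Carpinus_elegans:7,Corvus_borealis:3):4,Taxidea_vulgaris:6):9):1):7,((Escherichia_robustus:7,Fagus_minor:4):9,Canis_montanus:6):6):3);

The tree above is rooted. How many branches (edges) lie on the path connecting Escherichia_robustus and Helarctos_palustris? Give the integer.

The MRCA of Escherichia_robustus and Helarctos_palustris is the node subtending ((Urocyon_major,((Kluyveromyces_litoralis,(Ursus_maculatus,Helarctos_palustris)),((Yersinia_occidentalis,Carpinus_elegans,Corvus_borealis),Taxidea_vulgaris))),((Escherichia_robustus,Fagus_minor),Canis_montanus)).
From Escherichia_robustus up to that node: 3 branches. From Helarctos_palustris up to the same node: 5 branches. Total: 3 + 5 = 8.

8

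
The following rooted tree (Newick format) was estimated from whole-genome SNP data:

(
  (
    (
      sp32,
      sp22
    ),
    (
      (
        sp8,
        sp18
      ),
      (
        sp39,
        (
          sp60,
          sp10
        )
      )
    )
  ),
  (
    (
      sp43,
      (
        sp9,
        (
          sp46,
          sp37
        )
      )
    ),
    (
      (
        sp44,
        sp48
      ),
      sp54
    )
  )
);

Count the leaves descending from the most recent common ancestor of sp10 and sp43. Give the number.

14

The MRCA of sp10 and sp43 is the root, so the clade is the entire tree.
That clade contains 14 terminal taxa: sp10, sp18, sp22, sp32, sp37, sp39, sp43, sp44, sp46, sp48, sp54, sp60, sp8, sp9.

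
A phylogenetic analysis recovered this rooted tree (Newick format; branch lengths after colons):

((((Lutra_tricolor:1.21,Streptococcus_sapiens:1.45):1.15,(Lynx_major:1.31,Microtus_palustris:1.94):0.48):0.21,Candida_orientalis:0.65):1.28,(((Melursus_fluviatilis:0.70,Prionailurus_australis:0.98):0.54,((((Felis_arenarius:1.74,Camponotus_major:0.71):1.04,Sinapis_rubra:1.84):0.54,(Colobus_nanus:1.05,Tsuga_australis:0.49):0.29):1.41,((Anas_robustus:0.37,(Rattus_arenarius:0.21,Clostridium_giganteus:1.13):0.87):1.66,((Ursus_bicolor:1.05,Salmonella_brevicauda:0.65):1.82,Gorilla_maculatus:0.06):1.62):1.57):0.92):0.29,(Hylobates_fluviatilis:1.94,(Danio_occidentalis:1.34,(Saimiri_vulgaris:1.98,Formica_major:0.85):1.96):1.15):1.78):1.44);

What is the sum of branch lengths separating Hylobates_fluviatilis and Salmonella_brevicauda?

10.59

The path runs Hylobates_fluviatilis → … → MRCA → … → Salmonella_brevicauda; the MRCA is the node subtending (((Melursus_fluviatilis,Prionailurus_australis),((((Felis_arenarius,Camponotus_major),Sinapis_rubra),(Colobus_nanus,Tsuga_australis)),((Anas_robustus,(Rattus_arenarius,Clostridium_giganteus)),((Ursus_bicolor,Salmonella_brevicauda),Gorilla_maculatus)))),(Hylobates_fluviatilis,(Danio_occidentalis,(Saimiri_vulgaris,Formica_major)))).
Branch lengths along that path: 1.94 + 1.78 + 0.29 + 0.92 + 1.57 + 1.62 + 1.82 + 0.65 = 10.59.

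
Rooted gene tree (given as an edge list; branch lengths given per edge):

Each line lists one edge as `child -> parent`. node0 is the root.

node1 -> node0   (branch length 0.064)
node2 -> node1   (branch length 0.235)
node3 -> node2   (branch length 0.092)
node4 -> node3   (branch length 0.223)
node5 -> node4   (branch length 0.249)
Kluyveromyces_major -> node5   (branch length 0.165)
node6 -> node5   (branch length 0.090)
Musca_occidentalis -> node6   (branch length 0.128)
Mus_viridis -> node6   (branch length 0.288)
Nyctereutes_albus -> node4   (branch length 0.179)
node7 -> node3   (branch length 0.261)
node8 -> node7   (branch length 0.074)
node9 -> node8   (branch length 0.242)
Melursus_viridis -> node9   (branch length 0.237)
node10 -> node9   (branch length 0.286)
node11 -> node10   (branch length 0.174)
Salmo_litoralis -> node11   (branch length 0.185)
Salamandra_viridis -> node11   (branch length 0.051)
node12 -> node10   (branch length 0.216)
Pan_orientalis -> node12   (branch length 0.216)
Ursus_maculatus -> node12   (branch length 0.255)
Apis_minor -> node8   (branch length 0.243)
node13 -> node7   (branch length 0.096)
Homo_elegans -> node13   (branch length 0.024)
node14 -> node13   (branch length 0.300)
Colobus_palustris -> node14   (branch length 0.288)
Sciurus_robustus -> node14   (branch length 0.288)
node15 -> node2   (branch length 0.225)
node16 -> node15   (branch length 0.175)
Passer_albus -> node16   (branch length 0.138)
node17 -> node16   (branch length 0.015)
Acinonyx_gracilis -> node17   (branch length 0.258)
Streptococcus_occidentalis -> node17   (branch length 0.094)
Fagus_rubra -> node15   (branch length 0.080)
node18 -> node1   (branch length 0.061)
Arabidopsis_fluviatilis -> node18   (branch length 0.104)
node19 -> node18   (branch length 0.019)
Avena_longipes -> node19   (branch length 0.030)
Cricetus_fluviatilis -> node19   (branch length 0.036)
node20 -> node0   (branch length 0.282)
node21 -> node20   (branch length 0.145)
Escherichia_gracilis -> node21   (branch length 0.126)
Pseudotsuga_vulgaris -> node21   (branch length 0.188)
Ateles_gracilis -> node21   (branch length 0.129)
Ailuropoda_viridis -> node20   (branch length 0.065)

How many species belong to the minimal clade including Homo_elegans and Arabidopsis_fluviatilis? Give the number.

The MRCA of Homo_elegans and Arabidopsis_fluviatilis is the node subtending (((((Kluyveromyces_major,(Musca_occidentalis,Mus_viridis)),Nyctereutes_albus),(((Melursus_viridis,((Salmo_litoralis,Salamandra_viridis),(Pan_orientalis,Ursus_maculatus))),Apis_minor),(Homo_elegans,(Colobus_palustris,Sciurus_robustus)))),((Passer_albus,(Acinonyx_gracilis,Streptococcus_occidentalis)),Fagus_rubra)),(Arabidopsis_fluviatilis,(Avena_longipes,Cricetus_fluviatilis))).
That clade contains 20 terminal taxa: Acinonyx_gracilis, Apis_minor, Arabidopsis_fluviatilis, Avena_longipes, Colobus_palustris, Cricetus_fluviatilis, Fagus_rubra, Homo_elegans, Kluyveromyces_major, Melursus_viridis, Mus_viridis, Musca_occidentalis, Nyctereutes_albus, Pan_orientalis, Passer_albus, Salamandra_viridis, Salmo_litoralis, Sciurus_robustus, Streptococcus_occidentalis, Ursus_maculatus.

20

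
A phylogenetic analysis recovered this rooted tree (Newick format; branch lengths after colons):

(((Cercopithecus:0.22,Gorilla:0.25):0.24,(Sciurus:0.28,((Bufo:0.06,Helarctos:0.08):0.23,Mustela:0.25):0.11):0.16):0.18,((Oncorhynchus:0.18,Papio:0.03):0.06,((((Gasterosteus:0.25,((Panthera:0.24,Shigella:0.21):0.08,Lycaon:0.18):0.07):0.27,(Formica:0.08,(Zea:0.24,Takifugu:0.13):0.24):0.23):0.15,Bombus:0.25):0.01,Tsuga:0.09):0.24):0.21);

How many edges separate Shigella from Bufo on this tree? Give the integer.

The MRCA of Shigella and Bufo is the root of the tree.
From Shigella up to that node: 8 branches. From Bufo up to the same node: 5 branches. Total: 8 + 5 = 13.

13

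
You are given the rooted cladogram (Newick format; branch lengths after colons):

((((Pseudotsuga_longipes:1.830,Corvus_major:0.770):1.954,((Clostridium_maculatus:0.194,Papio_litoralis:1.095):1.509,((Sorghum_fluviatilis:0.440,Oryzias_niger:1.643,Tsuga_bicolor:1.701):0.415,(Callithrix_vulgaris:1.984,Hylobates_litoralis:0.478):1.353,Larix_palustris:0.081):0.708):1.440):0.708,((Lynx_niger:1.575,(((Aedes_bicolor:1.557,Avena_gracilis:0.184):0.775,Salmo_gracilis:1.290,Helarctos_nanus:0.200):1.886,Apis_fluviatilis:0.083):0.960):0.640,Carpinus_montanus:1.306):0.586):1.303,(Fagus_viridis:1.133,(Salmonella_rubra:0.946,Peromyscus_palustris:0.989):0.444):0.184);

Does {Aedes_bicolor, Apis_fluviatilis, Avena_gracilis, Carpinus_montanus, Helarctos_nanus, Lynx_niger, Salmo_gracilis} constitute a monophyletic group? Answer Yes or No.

The most recent common ancestor of these taxa subtends ((Lynx_niger,(((Aedes_bicolor,Avena_gracilis),Salmo_gracilis,Helarctos_nanus),Apis_fluviatilis)),Carpinus_montanus).
That clade has exactly 7 tips — every listed taxon and nothing else — so the group is monophyletic.

Yes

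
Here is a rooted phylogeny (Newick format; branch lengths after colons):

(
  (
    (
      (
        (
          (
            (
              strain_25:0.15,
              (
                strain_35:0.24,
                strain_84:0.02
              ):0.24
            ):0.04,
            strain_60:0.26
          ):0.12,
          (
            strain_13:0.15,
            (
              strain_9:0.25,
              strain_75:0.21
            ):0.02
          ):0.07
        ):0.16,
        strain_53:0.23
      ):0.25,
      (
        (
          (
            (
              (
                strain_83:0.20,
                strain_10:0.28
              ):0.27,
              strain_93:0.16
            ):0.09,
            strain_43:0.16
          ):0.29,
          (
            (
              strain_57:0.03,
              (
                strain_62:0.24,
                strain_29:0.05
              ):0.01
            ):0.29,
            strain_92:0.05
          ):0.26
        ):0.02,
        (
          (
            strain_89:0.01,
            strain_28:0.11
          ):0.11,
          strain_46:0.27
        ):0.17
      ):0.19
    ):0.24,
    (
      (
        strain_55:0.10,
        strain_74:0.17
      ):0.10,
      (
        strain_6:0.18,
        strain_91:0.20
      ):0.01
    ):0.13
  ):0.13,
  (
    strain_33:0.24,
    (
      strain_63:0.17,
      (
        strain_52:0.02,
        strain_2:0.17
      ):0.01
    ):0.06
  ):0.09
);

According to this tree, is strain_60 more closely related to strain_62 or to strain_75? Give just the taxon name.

The MRCA of strain_60 and strain_75 subtends (((strain_25,(strain_35,strain_84)),strain_60),(strain_13,(strain_9,strain_75))) (7 taxa).
The MRCA of strain_60 and strain_62 subtends (((((strain_25,(strain_35,strain_84)),strain_60),(strain_13,(strain_9,strain_75))),strain_53),(((((strain_83,strain_10),strain_93),strain_43),((strain_57,(strain_62,strain_29)),strain_92)),((strain_89,strain_28),strain_46))) (19 taxa).
The first is nested inside the second, so strain_60 shares a more recent common ancestor with strain_75.

strain_75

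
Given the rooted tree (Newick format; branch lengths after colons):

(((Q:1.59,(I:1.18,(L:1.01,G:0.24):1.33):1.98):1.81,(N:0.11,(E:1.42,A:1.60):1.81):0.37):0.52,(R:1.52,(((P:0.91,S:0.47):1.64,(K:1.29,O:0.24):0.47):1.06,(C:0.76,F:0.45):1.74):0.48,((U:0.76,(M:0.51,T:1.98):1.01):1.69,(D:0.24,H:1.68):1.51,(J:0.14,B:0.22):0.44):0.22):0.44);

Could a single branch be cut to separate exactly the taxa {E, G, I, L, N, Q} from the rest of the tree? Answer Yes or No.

The MRCA of the listed taxa subtends ((Q,(I,(L,G))),(N,(E,A))).
That clade also contains A, which is not in the proposed group, so the group is not monophyletic.

No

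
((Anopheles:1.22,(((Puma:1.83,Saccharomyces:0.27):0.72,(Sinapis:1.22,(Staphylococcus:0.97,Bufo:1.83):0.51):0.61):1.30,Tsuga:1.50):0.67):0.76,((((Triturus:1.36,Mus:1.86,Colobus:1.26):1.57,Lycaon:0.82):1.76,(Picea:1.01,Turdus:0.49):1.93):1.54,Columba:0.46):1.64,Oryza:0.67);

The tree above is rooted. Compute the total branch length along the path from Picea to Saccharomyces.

9.84

The path runs Picea → … → MRCA → … → Saccharomyces; the MRCA is the root of the tree.
Branch lengths along that path: 1.01 + 1.93 + 1.54 + 1.64 + 0.76 + 0.67 + 1.30 + 0.72 + 0.27 = 9.84.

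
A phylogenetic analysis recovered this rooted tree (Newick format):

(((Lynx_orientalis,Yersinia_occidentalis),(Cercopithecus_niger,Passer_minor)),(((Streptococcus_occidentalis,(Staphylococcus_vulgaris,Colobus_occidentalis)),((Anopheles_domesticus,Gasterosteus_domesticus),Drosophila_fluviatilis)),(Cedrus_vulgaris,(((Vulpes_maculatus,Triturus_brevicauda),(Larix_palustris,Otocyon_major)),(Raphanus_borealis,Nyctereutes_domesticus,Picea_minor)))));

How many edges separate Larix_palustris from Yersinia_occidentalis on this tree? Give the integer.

9

The MRCA of Larix_palustris and Yersinia_occidentalis is the root of the tree.
From Larix_palustris up to that node: 6 branches. From Yersinia_occidentalis up to the same node: 3 branches. Total: 6 + 3 = 9.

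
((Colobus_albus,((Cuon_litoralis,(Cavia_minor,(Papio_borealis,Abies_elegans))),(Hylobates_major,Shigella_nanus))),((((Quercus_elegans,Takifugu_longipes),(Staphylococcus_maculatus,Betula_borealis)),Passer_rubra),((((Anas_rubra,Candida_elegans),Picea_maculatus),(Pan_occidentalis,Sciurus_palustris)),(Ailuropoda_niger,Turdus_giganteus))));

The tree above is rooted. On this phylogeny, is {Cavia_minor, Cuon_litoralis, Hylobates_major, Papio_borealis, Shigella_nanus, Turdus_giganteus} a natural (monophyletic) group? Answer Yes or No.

No

The MRCA of the listed taxa is the root, so the smallest clade containing them is the whole tree.
That clade also contains Abies_elegans, Ailuropoda_niger, Anas_rubra, Betula_borealis, Candida_elegans, Colobus_albus, Pan_occidentalis, Passer_rubra, Picea_maculatus, Quercus_elegans, Sciurus_palustris, Staphylococcus_maculatus, Takifugu_longipes, which are not in the proposed group, so the group is not monophyletic.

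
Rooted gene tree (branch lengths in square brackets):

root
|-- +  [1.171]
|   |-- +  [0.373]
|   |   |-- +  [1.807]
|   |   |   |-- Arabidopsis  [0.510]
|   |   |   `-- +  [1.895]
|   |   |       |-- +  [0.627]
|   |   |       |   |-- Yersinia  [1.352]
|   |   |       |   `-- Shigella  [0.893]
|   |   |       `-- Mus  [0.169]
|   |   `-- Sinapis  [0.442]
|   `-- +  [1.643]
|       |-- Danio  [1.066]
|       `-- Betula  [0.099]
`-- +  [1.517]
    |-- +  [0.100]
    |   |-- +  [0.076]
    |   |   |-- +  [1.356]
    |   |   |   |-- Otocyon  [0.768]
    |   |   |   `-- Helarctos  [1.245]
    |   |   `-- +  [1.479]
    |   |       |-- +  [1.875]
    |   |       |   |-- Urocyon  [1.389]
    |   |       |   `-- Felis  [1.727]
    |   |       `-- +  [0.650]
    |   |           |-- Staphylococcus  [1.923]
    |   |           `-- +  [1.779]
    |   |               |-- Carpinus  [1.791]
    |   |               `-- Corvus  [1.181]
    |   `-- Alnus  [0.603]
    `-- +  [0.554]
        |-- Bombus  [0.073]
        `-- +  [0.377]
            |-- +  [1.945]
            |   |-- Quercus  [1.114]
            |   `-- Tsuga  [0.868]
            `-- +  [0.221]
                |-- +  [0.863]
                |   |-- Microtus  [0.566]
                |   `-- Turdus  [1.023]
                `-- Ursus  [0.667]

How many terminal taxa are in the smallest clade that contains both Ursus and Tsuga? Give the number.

The MRCA of Ursus and Tsuga is the node subtending ((Quercus,Tsuga),((Microtus,Turdus),Ursus)).
That clade contains 5 terminal taxa: Microtus, Quercus, Tsuga, Turdus, Ursus.

5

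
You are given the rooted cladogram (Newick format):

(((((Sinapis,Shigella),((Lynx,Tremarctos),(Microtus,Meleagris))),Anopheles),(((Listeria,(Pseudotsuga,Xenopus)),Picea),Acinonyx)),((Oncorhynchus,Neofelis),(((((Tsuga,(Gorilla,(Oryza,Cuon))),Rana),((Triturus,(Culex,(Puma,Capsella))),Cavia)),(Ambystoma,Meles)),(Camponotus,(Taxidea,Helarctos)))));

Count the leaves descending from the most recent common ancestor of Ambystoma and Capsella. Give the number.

12

The MRCA of Ambystoma and Capsella is the node subtending ((((Tsuga,(Gorilla,(Oryza,Cuon))),Rana),((Triturus,(Culex,(Puma,Capsella))),Cavia)),(Ambystoma,Meles)).
That clade contains 12 terminal taxa: Ambystoma, Capsella, Cavia, Culex, Cuon, Gorilla, Meles, Oryza, Puma, Rana, Triturus, Tsuga.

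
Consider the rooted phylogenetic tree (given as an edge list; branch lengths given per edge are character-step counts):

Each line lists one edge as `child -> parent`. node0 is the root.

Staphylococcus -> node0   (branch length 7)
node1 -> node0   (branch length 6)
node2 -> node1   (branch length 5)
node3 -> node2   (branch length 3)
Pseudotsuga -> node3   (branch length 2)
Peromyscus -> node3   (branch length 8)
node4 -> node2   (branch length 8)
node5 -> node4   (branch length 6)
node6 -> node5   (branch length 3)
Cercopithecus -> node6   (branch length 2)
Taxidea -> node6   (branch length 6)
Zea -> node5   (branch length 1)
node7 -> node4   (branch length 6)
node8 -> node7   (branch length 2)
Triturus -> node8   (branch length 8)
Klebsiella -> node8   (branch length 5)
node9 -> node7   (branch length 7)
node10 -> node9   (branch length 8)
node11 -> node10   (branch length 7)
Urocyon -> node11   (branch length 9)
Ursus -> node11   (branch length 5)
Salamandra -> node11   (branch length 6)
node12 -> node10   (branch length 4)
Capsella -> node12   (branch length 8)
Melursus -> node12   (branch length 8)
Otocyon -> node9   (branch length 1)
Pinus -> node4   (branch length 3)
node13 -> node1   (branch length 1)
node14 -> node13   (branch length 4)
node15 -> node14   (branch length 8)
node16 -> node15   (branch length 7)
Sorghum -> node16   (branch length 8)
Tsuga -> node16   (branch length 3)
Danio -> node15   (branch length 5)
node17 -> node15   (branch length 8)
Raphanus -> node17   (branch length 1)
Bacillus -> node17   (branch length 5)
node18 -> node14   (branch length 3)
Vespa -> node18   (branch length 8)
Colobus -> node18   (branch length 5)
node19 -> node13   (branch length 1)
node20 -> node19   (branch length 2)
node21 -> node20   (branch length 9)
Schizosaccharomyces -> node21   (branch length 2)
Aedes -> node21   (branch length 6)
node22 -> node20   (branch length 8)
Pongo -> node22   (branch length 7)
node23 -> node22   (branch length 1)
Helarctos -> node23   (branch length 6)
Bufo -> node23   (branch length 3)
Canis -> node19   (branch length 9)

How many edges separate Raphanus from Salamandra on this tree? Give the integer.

12

The MRCA of Raphanus and Salamandra is the node subtending (((Pseudotsuga,Peromyscus),(((Cercopithecus,Taxidea),Zea),((Triturus,Klebsiella),(((Urocyon,Ursus,Salamandra),(Capsella,Melursus)),Otocyon)),Pinus)),((((Sorghum,Tsuga),Danio,(Raphanus,Bacillus)),(Vespa,Colobus)),(((Schizosaccharomyces,Aedes),(Pongo,(Helarctos,Bufo))),Canis))).
From Raphanus up to that node: 5 branches. From Salamandra up to the same node: 7 branches. Total: 5 + 7 = 12.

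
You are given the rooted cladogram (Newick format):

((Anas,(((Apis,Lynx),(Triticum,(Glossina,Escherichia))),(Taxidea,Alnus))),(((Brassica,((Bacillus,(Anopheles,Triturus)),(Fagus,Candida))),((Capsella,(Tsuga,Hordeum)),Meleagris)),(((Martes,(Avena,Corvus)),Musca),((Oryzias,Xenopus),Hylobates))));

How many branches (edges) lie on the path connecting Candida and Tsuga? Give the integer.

8

The MRCA of Candida and Tsuga is the node subtending ((Brassica,((Bacillus,(Anopheles,Triturus)),(Fagus,Candida))),((Capsella,(Tsuga,Hordeum)),Meleagris)).
From Candida up to that node: 4 branches. From Tsuga up to the same node: 4 branches. Total: 4 + 4 = 8.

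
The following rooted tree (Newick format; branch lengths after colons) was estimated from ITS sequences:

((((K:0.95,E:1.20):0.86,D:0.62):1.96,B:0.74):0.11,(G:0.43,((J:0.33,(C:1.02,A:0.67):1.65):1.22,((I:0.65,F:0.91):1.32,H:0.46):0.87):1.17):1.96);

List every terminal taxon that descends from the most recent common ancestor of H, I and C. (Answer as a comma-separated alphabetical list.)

A, C, F, H, I, J

Tracing H: it sits inside ((I,F),H).
Tracing I: it sits inside (I,F).
Tracing C: it sits inside (C,A).
The smallest clade enclosing all 3 is ((J,(C,A)),((I,F),H)); the answer is its 6 terminal taxa in alphabetical order.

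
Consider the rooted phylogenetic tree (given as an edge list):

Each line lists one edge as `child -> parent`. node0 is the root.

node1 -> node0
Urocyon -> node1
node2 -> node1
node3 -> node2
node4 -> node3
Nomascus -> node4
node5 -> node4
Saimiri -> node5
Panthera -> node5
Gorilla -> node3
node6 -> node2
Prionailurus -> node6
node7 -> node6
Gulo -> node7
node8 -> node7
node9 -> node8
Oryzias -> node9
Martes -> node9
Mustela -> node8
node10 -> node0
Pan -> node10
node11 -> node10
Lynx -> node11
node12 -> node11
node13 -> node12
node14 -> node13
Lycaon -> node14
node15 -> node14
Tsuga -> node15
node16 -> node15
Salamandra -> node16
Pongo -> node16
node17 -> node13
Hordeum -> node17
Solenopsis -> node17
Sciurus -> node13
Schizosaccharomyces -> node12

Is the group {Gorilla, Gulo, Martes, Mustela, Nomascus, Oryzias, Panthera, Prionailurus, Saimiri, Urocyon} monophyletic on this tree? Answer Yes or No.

The most recent common ancestor of these taxa subtends (Urocyon,(((Nomascus,(Saimiri,Panthera)),Gorilla),(Prionailurus,(Gulo,((Oryzias,Martes),Mustela))))).
That clade has exactly 10 tips — every listed taxon and nothing else — so the group is monophyletic.

Yes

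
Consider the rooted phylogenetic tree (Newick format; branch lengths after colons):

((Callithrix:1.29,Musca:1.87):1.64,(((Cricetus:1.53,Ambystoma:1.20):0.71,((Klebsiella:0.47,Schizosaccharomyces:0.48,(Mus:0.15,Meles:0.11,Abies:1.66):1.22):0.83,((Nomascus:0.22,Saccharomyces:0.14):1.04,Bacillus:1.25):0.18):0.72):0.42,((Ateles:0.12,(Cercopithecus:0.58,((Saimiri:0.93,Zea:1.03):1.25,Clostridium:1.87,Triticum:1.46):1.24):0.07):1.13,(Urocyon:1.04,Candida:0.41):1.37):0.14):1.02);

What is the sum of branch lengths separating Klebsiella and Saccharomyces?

The path runs Klebsiella → … → MRCA → … → Saccharomyces; the MRCA is the node subtending ((Klebsiella,Schizosaccharomyces,(Mus,Meles,Abies)),((Nomascus,Saccharomyces),Bacillus)).
Branch lengths along that path: 0.47 + 0.83 + 0.18 + 1.04 + 0.14 = 2.66.

2.66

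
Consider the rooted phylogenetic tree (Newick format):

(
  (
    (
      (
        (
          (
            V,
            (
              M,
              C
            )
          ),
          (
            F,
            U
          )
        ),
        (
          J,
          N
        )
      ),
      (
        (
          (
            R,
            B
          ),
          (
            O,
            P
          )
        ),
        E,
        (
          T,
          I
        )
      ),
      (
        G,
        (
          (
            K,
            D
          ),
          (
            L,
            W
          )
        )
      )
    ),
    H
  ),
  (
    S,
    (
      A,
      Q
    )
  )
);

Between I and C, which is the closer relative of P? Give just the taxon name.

I

The MRCA of P and I subtends (((R,B),(O,P)),E,(T,I)) (7 taxa).
The MRCA of P and C subtends ((((V,(M,C)),(F,U)),(J,N)),(((R,B),(O,P)),E,(T,I)),(G,((K,D),(L,W)))) (19 taxa).
The first is nested inside the second, so P shares a more recent common ancestor with I.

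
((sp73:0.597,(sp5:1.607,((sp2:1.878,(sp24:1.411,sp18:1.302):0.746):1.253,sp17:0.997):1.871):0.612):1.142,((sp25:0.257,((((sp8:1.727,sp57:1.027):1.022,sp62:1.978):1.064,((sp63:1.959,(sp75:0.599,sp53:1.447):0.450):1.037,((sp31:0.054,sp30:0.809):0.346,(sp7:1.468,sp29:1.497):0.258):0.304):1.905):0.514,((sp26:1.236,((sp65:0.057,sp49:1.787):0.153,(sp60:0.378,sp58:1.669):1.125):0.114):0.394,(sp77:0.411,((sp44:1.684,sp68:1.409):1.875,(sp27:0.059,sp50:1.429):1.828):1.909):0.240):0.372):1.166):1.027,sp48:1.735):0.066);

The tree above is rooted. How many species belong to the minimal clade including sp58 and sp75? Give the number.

The MRCA of sp58 and sp75 is the node subtending ((((sp8,sp57),sp62),((sp63,(sp75,sp53)),((sp31,sp30),(sp7,sp29)))),((sp26,((sp65,sp49),(sp60,sp58))),(sp77,((sp44,sp68),(sp27,sp50))))).
That clade contains 20 terminal taxa: sp26, sp27, sp29, sp30, sp31, sp44, sp49, sp50, sp53, sp57, sp58, sp60, sp62, sp63, sp65, sp68, sp7, sp75, sp77, sp8.

20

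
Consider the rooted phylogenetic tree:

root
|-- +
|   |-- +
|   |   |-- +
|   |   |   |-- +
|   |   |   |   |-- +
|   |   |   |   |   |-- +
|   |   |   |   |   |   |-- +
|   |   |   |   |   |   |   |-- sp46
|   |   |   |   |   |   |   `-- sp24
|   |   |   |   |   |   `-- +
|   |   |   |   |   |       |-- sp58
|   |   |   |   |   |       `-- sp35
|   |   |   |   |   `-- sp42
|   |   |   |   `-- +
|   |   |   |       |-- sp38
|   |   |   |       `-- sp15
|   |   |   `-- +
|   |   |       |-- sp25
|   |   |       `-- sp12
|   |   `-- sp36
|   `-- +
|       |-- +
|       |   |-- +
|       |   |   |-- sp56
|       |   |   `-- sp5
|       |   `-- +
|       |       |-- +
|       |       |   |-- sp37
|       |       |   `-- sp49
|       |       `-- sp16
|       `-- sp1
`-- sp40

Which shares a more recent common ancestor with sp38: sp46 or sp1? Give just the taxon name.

sp46

The MRCA of sp38 and sp46 subtends ((((sp46,sp24),(sp58,sp35)),sp42),(sp38,sp15)) (7 taxa).
The MRCA of sp38 and sp1 subtends (((((((sp46,sp24),(sp58,sp35)),sp42),(sp38,sp15)),(sp25,sp12)),sp36),(((sp56,sp5),((sp37,sp49),sp16)),sp1)) (16 taxa).
The first is nested inside the second, so sp38 shares a more recent common ancestor with sp46.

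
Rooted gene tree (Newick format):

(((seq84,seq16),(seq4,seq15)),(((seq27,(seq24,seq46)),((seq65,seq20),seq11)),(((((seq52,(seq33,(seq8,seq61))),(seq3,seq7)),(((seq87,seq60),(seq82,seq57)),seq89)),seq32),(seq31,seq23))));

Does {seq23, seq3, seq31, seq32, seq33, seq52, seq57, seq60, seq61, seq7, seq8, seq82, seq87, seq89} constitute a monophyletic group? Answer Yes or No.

Yes

The most recent common ancestor of these taxa subtends (((((seq52,(seq33,(seq8,seq61))),(seq3,seq7)),(((seq87,seq60),(seq82,seq57)),seq89)),seq32),(seq31,seq23)).
That clade has exactly 14 tips — every listed taxon and nothing else — so the group is monophyletic.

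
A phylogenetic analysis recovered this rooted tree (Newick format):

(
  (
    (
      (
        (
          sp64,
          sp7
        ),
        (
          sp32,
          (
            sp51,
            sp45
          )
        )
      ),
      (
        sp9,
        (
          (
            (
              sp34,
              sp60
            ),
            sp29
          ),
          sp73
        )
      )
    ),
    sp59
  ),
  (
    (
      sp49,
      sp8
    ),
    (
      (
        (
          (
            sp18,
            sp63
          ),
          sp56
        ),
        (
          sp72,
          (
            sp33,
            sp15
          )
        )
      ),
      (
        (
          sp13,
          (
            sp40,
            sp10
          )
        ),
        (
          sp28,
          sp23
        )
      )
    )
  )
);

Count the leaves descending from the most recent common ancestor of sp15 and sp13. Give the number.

The MRCA of sp15 and sp13 is the node subtending ((((sp18,sp63),sp56),(sp72,(sp33,sp15))),((sp13,(sp40,sp10)),(sp28,sp23))).
That clade contains 11 terminal taxa: sp10, sp13, sp15, sp18, sp23, sp28, sp33, sp40, sp56, sp63, sp72.

11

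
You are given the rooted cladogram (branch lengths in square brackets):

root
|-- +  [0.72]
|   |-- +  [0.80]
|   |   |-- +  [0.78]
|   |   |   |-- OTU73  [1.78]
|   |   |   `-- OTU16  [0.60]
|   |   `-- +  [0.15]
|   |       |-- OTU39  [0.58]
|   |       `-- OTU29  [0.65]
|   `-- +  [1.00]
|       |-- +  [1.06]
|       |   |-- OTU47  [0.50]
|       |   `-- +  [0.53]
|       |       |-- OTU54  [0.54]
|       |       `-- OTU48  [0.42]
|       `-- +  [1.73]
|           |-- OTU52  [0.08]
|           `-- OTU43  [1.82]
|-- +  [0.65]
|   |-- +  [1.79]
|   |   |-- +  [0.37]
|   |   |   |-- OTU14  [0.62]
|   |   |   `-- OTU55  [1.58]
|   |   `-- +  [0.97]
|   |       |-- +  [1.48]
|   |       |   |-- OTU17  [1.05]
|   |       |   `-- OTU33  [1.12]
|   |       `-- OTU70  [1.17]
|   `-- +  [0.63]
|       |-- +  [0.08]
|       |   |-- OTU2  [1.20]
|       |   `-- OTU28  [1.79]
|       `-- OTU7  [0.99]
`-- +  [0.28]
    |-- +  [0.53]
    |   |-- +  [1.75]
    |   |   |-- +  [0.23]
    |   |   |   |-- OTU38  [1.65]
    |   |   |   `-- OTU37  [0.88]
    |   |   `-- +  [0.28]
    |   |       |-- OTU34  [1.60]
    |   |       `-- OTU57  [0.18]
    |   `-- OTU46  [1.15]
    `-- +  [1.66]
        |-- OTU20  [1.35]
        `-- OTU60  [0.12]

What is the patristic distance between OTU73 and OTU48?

The path runs OTU73 → … → MRCA → … → OTU48; the MRCA is the node subtending (((OTU73,OTU16),(OTU39,OTU29)),((OTU47,(OTU54,OTU48)),(OTU52,OTU43))).
Branch lengths along that path: 1.78 + 0.78 + 0.80 + 1.00 + 1.06 + 0.53 + 0.42 = 6.37.

6.37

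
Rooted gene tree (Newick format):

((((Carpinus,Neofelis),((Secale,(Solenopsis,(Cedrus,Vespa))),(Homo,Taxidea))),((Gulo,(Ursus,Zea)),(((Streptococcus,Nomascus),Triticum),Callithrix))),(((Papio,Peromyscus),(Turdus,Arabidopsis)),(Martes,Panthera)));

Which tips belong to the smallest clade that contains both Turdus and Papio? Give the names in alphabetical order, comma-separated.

Tracing Turdus: it sits inside (Turdus,Arabidopsis).
Tracing Papio: it sits inside (Papio,Peromyscus).
The smallest clade enclosing both is ((Papio,Peromyscus),(Turdus,Arabidopsis)); the answer is its 4 terminal taxa in alphabetical order.

Arabidopsis, Papio, Peromyscus, Turdus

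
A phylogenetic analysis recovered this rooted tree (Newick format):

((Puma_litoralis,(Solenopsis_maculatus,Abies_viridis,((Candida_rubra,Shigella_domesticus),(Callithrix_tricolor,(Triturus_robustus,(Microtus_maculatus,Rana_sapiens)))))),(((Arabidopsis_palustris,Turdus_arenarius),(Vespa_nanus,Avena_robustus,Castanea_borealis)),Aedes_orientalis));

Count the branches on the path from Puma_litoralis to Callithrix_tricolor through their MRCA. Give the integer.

5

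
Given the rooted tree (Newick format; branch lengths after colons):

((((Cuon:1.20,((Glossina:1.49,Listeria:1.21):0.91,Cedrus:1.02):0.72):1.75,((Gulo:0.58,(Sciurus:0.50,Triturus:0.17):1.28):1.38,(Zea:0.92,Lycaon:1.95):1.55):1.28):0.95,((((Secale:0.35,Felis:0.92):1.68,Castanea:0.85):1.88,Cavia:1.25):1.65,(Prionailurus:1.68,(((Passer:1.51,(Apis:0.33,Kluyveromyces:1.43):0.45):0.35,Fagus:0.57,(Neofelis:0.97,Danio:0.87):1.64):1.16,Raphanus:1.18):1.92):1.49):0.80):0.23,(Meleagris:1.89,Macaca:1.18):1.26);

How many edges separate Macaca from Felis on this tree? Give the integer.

The MRCA of Macaca and Felis is the root of the tree.
From Macaca up to that node: 2 branches. From Felis up to the same node: 6 branches. Total: 2 + 6 = 8.

8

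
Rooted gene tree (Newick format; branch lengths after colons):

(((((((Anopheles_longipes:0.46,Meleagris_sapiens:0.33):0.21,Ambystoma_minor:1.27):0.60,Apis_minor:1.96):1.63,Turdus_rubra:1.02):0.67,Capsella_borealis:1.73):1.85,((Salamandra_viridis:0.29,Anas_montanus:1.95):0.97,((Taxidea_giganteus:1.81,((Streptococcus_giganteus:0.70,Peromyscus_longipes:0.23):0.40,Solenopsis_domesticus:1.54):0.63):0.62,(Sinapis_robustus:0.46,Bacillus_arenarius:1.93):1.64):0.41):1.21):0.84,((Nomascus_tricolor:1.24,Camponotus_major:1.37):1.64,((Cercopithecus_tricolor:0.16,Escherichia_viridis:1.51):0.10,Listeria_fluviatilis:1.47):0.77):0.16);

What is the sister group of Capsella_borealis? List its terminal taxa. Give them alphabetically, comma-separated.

Capsella_borealis attaches to the tree at the node subtending (((((Anopheles_longipes,Meleagris_sapiens),Ambystoma_minor),Apis_minor),Turdus_rubra),Capsella_borealis).
The other lineage descending from that same node — the sister group — is ((((Anopheles_longipes,Meleagris_sapiens),Ambystoma_minor),Apis_minor),Turdus_rubra); its 5 tips in alphabetical order are the answer.

Ambystoma_minor, Anopheles_longipes, Apis_minor, Meleagris_sapiens, Turdus_rubra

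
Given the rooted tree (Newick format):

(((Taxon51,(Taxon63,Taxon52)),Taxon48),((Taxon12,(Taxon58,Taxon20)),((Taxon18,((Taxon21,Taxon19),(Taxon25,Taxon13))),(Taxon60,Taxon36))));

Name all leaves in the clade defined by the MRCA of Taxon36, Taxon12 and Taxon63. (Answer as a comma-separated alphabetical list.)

Tracing Taxon36: it sits inside (Taxon60,Taxon36).
Tracing Taxon12: it sits inside (Taxon12,(Taxon58,Taxon20)).
Tracing Taxon63: it sits inside (Taxon63,Taxon52).
The smallest clade enclosing all 3 is the whole tree (their MRCA is the root), so the answer is all 14 tips in alphabetical order.

Taxon12, Taxon13, Taxon18, Taxon19, Taxon20, Taxon21, Taxon25, Taxon36, Taxon48, Taxon51, Taxon52, Taxon58, Taxon60, Taxon63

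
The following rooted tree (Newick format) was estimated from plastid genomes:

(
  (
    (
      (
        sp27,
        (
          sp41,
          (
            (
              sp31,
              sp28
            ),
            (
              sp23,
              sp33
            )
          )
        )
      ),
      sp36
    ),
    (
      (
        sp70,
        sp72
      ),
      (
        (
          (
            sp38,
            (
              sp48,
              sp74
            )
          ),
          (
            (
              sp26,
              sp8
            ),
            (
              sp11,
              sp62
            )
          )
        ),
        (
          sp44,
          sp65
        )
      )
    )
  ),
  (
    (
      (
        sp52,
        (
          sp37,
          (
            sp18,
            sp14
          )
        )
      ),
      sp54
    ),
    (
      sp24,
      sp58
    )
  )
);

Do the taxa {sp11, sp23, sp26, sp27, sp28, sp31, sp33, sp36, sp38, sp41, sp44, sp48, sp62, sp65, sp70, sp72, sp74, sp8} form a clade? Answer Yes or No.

The most recent common ancestor of these taxa subtends (((sp27,(sp41,((sp31,sp28),(sp23,sp33)))),sp36),((sp70,sp72),(((sp38,(sp48,sp74)),((sp26,sp8),(sp11,sp62))),(sp44,sp65)))).
That clade has exactly 18 tips — every listed taxon and nothing else — so the group is monophyletic.

Yes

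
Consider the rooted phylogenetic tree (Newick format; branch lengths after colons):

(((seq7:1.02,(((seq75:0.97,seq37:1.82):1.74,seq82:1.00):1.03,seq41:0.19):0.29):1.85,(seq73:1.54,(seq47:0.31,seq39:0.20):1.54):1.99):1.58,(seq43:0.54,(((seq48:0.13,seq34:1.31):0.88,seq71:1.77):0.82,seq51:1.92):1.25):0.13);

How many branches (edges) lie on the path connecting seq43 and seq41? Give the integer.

6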